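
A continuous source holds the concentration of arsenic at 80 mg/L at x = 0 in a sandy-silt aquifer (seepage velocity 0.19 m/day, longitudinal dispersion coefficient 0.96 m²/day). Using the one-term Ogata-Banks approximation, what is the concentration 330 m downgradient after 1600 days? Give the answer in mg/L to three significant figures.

25.6 mg/L

For a continuous step input, C/C₀ ≈ ½·erfc((x−vt)/(2√(Dt))).
vt = 0.19 × 1600 = 304 m and 2√(Dt) = 2√(0.96 × 1600) = 78.38 m.
Argument (x−vt)/(2√(Dt)) = (330 − 304)/78.38 = 0.3317; ½·erfc(0.3317) = 0.3195.
C = 80 × 0.3195 = 25.6 mg/L.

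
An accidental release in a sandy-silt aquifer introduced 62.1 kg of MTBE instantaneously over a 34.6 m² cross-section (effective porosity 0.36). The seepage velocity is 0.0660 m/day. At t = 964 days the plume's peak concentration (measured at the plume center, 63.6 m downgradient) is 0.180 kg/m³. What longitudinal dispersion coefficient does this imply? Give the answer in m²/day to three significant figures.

At the plume center C_max = M/(n_e·A·√(4πDt)), so D = M²/(4πt·(n_e·A·C_max)²).
n_e·A·C_max = 0.36 × 34.6 × 0.180 = 2.242 kg/m.
D = 62.1²/(4π × 964 × 2.242²) = 0.0633 m²/day.

0.0633 m²/day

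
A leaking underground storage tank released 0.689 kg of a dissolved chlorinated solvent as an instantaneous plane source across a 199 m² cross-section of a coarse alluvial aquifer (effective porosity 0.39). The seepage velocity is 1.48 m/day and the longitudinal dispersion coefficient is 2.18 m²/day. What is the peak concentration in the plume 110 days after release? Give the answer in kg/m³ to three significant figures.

The peak of an instantaneous 1D plume sits at x = vt; there the Gaussian factor is 1 and C_max = M/(n_e·A·√(4πDt)), where n_e·A is the pore area the mass is dissolved in.
√(4πDt) = √(4π × 2.18 × 110) = 54.89 m, so C_max = 0.689/(0.39 × 199 × 54.89) = 0.000162 kg/m³.

0.000162 kg/m³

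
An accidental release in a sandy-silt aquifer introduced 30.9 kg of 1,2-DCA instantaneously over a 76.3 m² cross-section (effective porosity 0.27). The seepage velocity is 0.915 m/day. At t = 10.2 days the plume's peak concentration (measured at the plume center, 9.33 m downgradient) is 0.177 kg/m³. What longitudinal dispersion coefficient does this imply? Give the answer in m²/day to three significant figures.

At the plume center C_max = M/(n_e·A·√(4πDt)), so D = M²/(4πt·(n_e·A·C_max)²).
n_e·A·C_max = 0.27 × 76.3 × 0.177 = 3.646 kg/m.
D = 30.9²/(4π × 10.2 × 3.646²) = 0.560 m²/day.

0.560 m²/day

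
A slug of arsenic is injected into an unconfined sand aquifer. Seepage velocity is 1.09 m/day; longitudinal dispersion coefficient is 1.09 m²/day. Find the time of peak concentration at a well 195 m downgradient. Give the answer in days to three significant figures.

For the 1D instantaneous-source solution, setting ∂C/∂t = 0 at fixed x gives v²t² + 2Dt − x² = 0, so t = (√(D² + v²x²) − D)/v².
√(D² + v²x²) = √(1.09² + 1.09² × 195²) = 212.6; v² = 1.1881.
t = (212.6 − 1.09)/1.1881 = 178 days (vs. the pure-advection estimate x/v = 179 d).

178 days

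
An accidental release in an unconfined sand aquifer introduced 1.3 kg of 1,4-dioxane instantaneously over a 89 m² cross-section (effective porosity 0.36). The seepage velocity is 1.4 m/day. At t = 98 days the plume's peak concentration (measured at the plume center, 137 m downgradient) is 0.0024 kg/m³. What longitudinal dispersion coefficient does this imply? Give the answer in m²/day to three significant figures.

At the plume center C_max = M/(n_e·A·√(4πDt)), so D = M²/(4πt·(n_e·A·C_max)²).
n_e·A·C_max = 0.36 × 89 × 0.0024 = 0.07690 kg/m.
D = 1.3²/(4π × 98 × 0.07690²) = 0.232 m²/day.

0.232 m²/day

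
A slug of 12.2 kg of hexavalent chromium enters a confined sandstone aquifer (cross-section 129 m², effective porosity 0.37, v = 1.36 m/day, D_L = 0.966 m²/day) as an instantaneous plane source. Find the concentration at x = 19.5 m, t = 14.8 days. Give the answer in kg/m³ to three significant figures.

For an instantaneous plane source, C(x,t) = M/(n_e·A·√(4πDt)) · exp(−(x−vt)²/(4Dt)), with n_e·A the pore (flow) area.
Plume center vt = 1.36 × 14.8 = 20.128 m, so the well at 19.5 m is 0.628 m upgradient of the peak.
√(4πDt) = 13.40 m, giving peak height M/(n_e·A·√(4πDt)) = 12.2/(0.37 × 129 × 13.40) = 0.01907 kg/m³.
(x−vt)²/(4Dt) = (-0.628)²/(4 × 0.966 × 14.8) = 0.006896; exp(−0.006896) = 0.9931.
C = 0.01907 × 0.9931 = 0.0189 kg/m³.

0.0189 kg/m³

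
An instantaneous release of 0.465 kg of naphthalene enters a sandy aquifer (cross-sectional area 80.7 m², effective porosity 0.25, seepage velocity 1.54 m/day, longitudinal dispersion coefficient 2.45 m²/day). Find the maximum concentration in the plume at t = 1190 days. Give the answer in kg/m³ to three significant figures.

The peak of an instantaneous 1D plume sits at x = vt; there the Gaussian factor is 1 and C_max = M/(n_e·A·√(4πDt)), where n_e·A is the pore area the mass is dissolved in.
√(4πDt) = √(4π × 2.45 × 1190) = 191.4 m, so C_max = 0.465/(0.25 × 80.7 × 191.4) = 0.000120 kg/m³.

0.000120 kg/m³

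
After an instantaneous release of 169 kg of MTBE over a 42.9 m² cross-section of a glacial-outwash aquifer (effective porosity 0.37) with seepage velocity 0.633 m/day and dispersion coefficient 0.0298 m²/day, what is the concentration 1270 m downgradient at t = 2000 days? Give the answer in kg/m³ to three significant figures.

0.364 kg/m³

For an instantaneous plane source, C(x,t) = M/(n_e·A·√(4πDt)) · exp(−(x−vt)²/(4Dt)), with n_e·A the pore (flow) area.
Plume center vt = 0.633 × 2000 = 1266 m, so the well at 1270 m is 4 m downgradient of the peak.
√(4πDt) = 27.37 m, giving peak height M/(n_e·A·√(4πDt)) = 169/(0.37 × 42.9 × 27.37) = 0.3890 kg/m³.
(x−vt)²/(4Dt) = (4)²/(4 × 0.0298 × 2000) = 0.06711; exp(−0.06711) = 0.9351.
C = 0.3890 × 0.9351 = 0.364 kg/m³.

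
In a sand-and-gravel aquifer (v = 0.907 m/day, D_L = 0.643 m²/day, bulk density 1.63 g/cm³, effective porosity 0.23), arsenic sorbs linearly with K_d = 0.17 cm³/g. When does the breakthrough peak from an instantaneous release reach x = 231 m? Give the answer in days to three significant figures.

Retardation factor R = 1 + ρ_b·K_d/n = 1 + 1.63 × 0.17/0.23 = 2.205.
Sorption retards both mechanisms: v_R = v/R = 0.4113 m/day, D_R = D/R = 0.2916 m²/day.
Peak time from v_R²t² + 2D_R t − x² = 0: t = (√(D_R² + v_R²x²) − D_R)/v_R².
√(D_R² + v_R²x²) = √(0.2916² + 0.4113² × 231²) = 95.01; v_R² = 0.1692.
t = (95.01 − 0.2916)/0.1692 = 560 days.

560 days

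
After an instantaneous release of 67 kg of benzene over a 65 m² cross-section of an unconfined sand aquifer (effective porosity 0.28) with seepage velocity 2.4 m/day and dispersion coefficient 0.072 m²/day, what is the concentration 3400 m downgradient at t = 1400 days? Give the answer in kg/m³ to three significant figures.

0.00196 kg/m³

For an instantaneous plane source, C(x,t) = M/(n_e·A·√(4πDt)) · exp(−(x−vt)²/(4Dt)), with n_e·A the pore (flow) area.
Plume center vt = 2.4 × 1400 = 3360 m, so the well at 3400 m is 40 m downgradient of the peak.
√(4πDt) = 35.59 m, giving peak height M/(n_e·A·√(4πDt)) = 67/(0.28 × 65 × 35.59) = 0.1034 kg/m³.
(x−vt)²/(4Dt) = (40)²/(4 × 0.072 × 1400) = 3.968; exp(−3.968) = 0.01891.
C = 0.1034 × 0.01891 = 0.00196 kg/m³.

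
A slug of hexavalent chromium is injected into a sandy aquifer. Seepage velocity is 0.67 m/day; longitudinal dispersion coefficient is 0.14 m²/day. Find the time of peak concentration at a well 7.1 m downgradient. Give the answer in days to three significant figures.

For the 1D instantaneous-source solution, setting ∂C/∂t = 0 at fixed x gives v²t² + 2Dt − x² = 0, so t = (√(D² + v²x²) − D)/v².
√(D² + v²x²) = √(0.14² + 0.67² × 7.1²) = 4.759; v² = 0.4489.
t = (4.759 − 0.14)/0.4489 = 10.3 days (vs. the pure-advection estimate x/v = 10.6 d).

10.3 days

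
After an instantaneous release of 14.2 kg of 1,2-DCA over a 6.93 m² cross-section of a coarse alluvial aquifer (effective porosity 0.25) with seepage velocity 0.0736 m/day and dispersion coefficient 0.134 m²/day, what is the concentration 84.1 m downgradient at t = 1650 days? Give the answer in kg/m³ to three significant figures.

For an instantaneous plane source, C(x,t) = M/(n_e·A·√(4πDt)) · exp(−(x−vt)²/(4Dt)), with n_e·A the pore (flow) area.
Plume center vt = 0.0736 × 1650 = 121.44 m, so the well at 84.1 m is 37.34 m upgradient of the peak.
√(4πDt) = 52.71 m, giving peak height M/(n_e·A·√(4πDt)) = 14.2/(0.25 × 6.93 × 52.71) = 0.1555 kg/m³.
(x−vt)²/(4Dt) = (-37.34)²/(4 × 0.134 × 1650) = 1.577; exp(−1.577) = 0.2066.
C = 0.1555 × 0.2066 = 0.0321 kg/m³.

0.0321 kg/m³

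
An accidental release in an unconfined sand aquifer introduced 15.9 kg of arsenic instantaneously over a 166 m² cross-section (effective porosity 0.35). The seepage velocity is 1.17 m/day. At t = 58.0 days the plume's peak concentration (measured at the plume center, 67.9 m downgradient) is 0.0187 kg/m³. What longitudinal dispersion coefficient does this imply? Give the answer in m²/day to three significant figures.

At the plume center C_max = M/(n_e·A·√(4πDt)), so D = M²/(4πt·(n_e·A·C_max)²).
n_e·A·C_max = 0.35 × 166 × 0.0187 = 1.086 kg/m.
D = 15.9²/(4π × 58.0 × 1.086²) = 0.294 m²/day.

0.294 m²/day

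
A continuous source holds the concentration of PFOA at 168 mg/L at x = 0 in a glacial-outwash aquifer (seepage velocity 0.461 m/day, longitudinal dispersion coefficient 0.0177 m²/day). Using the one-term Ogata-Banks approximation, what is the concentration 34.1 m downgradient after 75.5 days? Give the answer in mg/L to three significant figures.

112 mg/L

For a continuous step input, C/C₀ ≈ ½·erfc((x−vt)/(2√(Dt))).
vt = 0.461 × 75.5 = 34.8055 m and 2√(Dt) = 2√(0.0177 × 75.5) = 2.312 m.
Argument (x−vt)/(2√(Dt)) = (34.1 − 34.8055)/2.312 = -0.3051; ½·erfc(-0.3051) = 0.6669.
C = 168 × 0.6669 = 112 mg/L.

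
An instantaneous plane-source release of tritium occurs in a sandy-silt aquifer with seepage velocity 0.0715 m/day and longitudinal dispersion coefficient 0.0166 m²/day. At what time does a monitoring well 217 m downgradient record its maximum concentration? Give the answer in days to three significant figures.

For the 1D instantaneous-source solution, setting ∂C/∂t = 0 at fixed x gives v²t² + 2Dt − x² = 0, so t = (√(D² + v²x²) − D)/v².
√(D² + v²x²) = √(0.0166² + 0.0715² × 217²) = 15.52; v² = 0.00511225.
t = (15.52 − 0.0166)/0.00511225 = 3030 days (vs. the pure-advection estimate x/v = 3030 d).

3030 days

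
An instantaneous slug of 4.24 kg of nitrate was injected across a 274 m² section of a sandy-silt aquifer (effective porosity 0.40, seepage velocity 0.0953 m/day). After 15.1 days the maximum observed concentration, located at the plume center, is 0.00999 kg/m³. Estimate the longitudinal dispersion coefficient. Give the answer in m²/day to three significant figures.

At the plume center C_max = M/(n_e·A·√(4πDt)), so D = M²/(4πt·(n_e·A·C_max)²).
n_e·A·C_max = 0.40 × 274 × 0.00999 = 1.095 kg/m.
D = 4.24²/(4π × 15.1 × 1.095²) = 0.0790 m²/day.

0.0790 m²/day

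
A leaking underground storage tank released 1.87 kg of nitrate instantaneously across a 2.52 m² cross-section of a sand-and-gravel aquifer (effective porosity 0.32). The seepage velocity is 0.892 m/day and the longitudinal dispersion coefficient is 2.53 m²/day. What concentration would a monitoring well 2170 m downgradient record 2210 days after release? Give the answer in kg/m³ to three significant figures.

For an instantaneous plane source, C(x,t) = M/(n_e·A·√(4πDt)) · exp(−(x−vt)²/(4Dt)), with n_e·A the pore (flow) area.
Plume center vt = 0.892 × 2210 = 1971.32 m, so the well at 2170 m is 198.68 m downgradient of the peak.
√(4πDt) = 265.1 m, giving peak height M/(n_e·A·√(4πDt)) = 1.87/(0.32 × 2.52 × 265.1) = 0.008747 kg/m³.
(x−vt)²/(4Dt) = (198.68)²/(4 × 2.53 × 2210) = 1.765; exp(−1.765) = 0.1712.
C = 0.008747 × 0.1712 = 0.00150 kg/m³.

0.00150 kg/m³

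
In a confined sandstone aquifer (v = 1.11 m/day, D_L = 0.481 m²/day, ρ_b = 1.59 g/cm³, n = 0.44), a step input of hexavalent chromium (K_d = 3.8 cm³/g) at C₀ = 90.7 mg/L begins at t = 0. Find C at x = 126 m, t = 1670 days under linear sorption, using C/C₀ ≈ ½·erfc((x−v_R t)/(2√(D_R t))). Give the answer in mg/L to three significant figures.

Retardation factor R = 1 + ρ_b·K_d/n = 1 + 1.59 × 3.8/0.44 = 14.73.
Sorption retards both mechanisms: v_R = v/R = 0.07536 m/day, D_R = D/R = 0.03265 m²/day.
v_R·t = 0.07536 × 1670 = 125.8512 m; 2√(D_R t) = 14.77 m; argument = (126 − 125.8512)/14.77 = 0.01007.
C = C₀ × ½·erfc(0.01007) = 90.7 × 0.4943 = 44.8 mg/L.

44.8 mg/L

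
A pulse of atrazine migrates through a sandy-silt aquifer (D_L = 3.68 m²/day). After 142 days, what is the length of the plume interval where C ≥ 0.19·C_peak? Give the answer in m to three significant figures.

118 m

The plume is Gaussian with σ = √(2Dt) = √(2 × 3.68 × 142) = 32.33 m.
C/C_peak = exp(−Δx²/(2σ²)) = 0.19 ⇒ Δx = σ·√(−2 ln 0.19) = 32.33 × 1.822 = 58.91 m.
Width = 2Δx = 118 m.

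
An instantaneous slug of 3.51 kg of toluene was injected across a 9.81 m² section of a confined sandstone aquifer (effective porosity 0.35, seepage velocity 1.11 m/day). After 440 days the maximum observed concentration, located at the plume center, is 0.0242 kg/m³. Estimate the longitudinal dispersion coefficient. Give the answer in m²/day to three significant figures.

0.323 m²/day

At the plume center C_max = M/(n_e·A·√(4πDt)), so D = M²/(4πt·(n_e·A·C_max)²).
n_e·A·C_max = 0.35 × 9.81 × 0.0242 = 0.08309 kg/m.
D = 3.51²/(4π × 440 × 0.08309²) = 0.323 m²/day.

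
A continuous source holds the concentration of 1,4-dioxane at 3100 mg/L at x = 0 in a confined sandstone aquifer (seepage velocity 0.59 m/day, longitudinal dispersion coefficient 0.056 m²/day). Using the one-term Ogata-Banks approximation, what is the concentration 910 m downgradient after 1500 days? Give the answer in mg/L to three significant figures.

For a continuous step input, C/C₀ ≈ ½·erfc((x−vt)/(2√(Dt))).
vt = 0.59 × 1500 = 885 m and 2√(Dt) = 2√(0.056 × 1500) = 18.33 m.
Argument (x−vt)/(2√(Dt)) = (910 − 885)/18.33 = 1.364; ½·erfc(1.364) = 0.02687.
C = 3100 × 0.02687 = 83.3 mg/L.

83.3 mg/L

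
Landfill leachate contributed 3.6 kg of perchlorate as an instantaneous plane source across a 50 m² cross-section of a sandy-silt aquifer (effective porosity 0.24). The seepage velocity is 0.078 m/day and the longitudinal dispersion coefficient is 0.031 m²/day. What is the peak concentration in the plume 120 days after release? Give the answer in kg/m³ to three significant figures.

0.0439 kg/m³

The peak of an instantaneous 1D plume sits at x = vt; there the Gaussian factor is 1 and C_max = M/(n_e·A·√(4πDt)), where n_e·A is the pore area the mass is dissolved in.
√(4πDt) = √(4π × 0.031 × 120) = 6.837 m, so C_max = 3.6/(0.24 × 50 × 6.837) = 0.0439 kg/m³.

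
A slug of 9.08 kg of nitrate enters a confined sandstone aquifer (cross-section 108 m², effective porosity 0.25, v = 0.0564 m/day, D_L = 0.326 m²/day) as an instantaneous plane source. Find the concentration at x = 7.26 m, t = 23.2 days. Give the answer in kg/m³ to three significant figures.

0.0107 kg/m³

For an instantaneous plane source, C(x,t) = M/(n_e·A·√(4πDt)) · exp(−(x−vt)²/(4Dt)), with n_e·A the pore (flow) area.
Plume center vt = 0.0564 × 23.2 = 1.30848 m, so the well at 7.26 m is 5.95152 m downgradient of the peak.
√(4πDt) = 9.749 m, giving peak height M/(n_e·A·√(4πDt)) = 9.08/(0.25 × 108 × 9.749) = 0.03450 kg/m³.
(x−vt)²/(4Dt) = (5.95152)²/(4 × 0.326 × 23.2) = 1.171; exp(−1.171) = 0.3101.
C = 0.03450 × 0.3101 = 0.0107 kg/m³.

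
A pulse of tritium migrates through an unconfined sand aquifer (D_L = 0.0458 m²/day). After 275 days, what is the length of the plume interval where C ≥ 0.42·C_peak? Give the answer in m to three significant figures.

13.2 m

The plume is Gaussian with σ = √(2Dt) = √(2 × 0.0458 × 275) = 5.019 m.
C/C_peak = exp(−Δx²/(2σ²)) = 0.42 ⇒ Δx = σ·√(−2 ln 0.42) = 5.019 × 1.317 = 6.610 m.
Width = 2Δx = 13.2 m.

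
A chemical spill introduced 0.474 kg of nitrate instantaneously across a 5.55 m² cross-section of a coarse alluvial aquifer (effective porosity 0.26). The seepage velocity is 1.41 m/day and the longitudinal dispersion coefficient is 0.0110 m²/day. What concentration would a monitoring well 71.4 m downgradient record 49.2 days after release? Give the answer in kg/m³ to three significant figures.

0.0188 kg/m³

For an instantaneous plane source, C(x,t) = M/(n_e·A·√(4πDt)) · exp(−(x−vt)²/(4Dt)), with n_e·A the pore (flow) area.
Plume center vt = 1.41 × 49.2 = 69.372 m, so the well at 71.4 m is 2.028 m downgradient of the peak.
√(4πDt) = 2.608 m, giving peak height M/(n_e·A·√(4πDt)) = 0.474/(0.26 × 5.55 × 2.608) = 0.1260 kg/m³.
(x−vt)²/(4Dt) = (2.028)²/(4 × 0.0110 × 49.2) = 1.900; exp(−1.900) = 0.1496.
C = 0.1260 × 0.1496 = 0.0188 kg/m³.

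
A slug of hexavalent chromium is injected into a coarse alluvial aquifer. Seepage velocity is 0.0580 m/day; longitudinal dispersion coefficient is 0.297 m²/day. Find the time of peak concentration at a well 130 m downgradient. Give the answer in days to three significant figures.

For the 1D instantaneous-source solution, setting ∂C/∂t = 0 at fixed x gives v²t² + 2Dt − x² = 0, so t = (√(D² + v²x²) − D)/v².
√(D² + v²x²) = √(0.297² + 0.0580² × 130²) = 7.546; v² = 0.003364.
t = (7.546 − 0.297)/0.003364 = 2150 days (vs. the pure-advection estimate x/v = 2240 d).

2150 days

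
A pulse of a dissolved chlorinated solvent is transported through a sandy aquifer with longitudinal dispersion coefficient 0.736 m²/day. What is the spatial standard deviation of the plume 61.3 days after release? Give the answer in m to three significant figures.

9.50 m

Dispersive spreading gives a Gaussian with σ² = 2Dt; advection only shifts the center.
σ = √(2 × 0.736 × 61.3) = 9.50 m.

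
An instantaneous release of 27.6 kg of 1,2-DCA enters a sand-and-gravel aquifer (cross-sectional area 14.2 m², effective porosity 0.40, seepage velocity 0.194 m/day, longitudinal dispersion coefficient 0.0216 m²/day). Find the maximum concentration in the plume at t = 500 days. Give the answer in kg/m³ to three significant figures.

The peak of an instantaneous 1D plume sits at x = vt; there the Gaussian factor is 1 and C_max = M/(n_e·A·√(4πDt)), where n_e·A is the pore area the mass is dissolved in.
√(4πDt) = √(4π × 0.0216 × 500) = 11.65 m, so C_max = 27.6/(0.40 × 14.2 × 11.65) = 0.417 kg/m³.

0.417 kg/m³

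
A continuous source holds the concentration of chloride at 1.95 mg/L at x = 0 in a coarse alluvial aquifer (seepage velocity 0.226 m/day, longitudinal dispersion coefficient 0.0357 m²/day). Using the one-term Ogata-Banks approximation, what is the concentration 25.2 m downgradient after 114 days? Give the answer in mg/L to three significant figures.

1.13 mg/L

For a continuous step input, C/C₀ ≈ ½·erfc((x−vt)/(2√(Dt))).
vt = 0.226 × 114 = 25.764 m and 2√(Dt) = 2√(0.0357 × 114) = 4.035 m.
Argument (x−vt)/(2√(Dt)) = (25.2 − 25.764)/4.035 = -0.1398; ½·erfc(-0.1398) = 0.5784.
C = 1.95 × 0.5784 = 1.13 mg/L.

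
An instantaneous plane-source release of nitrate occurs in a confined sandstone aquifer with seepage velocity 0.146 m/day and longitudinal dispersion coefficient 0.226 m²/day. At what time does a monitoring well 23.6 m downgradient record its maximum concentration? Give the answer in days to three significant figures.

For the 1D instantaneous-source solution, setting ∂C/∂t = 0 at fixed x gives v²t² + 2Dt − x² = 0, so t = (√(D² + v²x²) − D)/v².
√(D² + v²x²) = √(0.226² + 0.146² × 23.6²) = 3.453; v² = 0.021316.
t = (3.453 − 0.226)/0.021316 = 151 days (vs. the pure-advection estimate x/v = 162 d).

151 days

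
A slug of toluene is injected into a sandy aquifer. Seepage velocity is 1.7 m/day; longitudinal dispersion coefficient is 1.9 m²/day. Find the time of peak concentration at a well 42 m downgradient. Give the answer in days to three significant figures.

24.1 days

For the 1D instantaneous-source solution, setting ∂C/∂t = 0 at fixed x gives v²t² + 2Dt − x² = 0, so t = (√(D² + v²x²) − D)/v².
√(D² + v²x²) = √(1.9² + 1.7² × 42²) = 71.43; v² = 2.89.
t = (71.43 − 1.9)/2.89 = 24.1 days (vs. the pure-advection estimate x/v = 24.7 d).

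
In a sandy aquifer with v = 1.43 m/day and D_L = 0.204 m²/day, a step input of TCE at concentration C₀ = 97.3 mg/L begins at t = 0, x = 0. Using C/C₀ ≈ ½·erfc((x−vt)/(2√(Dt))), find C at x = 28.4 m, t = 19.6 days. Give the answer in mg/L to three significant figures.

For a continuous step input, C/C₀ ≈ ½·erfc((x−vt)/(2√(Dt))).
vt = 1.43 × 19.6 = 28.028 m and 2√(Dt) = 2√(0.204 × 19.6) = 3.999 m.
Argument (x−vt)/(2√(Dt)) = (28.4 − 28.028)/3.999 = 0.09302; ½·erfc(0.09302) = 0.4477.
C = 97.3 × 0.4477 = 43.6 mg/L.

43.6 mg/L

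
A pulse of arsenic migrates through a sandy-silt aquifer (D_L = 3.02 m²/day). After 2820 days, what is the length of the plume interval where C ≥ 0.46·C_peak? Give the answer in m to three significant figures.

325 m

The plume is Gaussian with σ = √(2Dt) = √(2 × 3.02 × 2820) = 130.5 m.
C/C_peak = exp(−Δx²/(2σ²)) = 0.46 ⇒ Δx = σ·√(−2 ln 0.46) = 130.5 × 1.246 = 162.6 m.
Width = 2Δx = 325 m.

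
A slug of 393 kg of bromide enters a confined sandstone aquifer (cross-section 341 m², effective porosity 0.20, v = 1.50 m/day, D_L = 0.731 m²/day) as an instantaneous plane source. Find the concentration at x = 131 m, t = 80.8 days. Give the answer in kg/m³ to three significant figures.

0.141 kg/m³

For an instantaneous plane source, C(x,t) = M/(n_e·A·√(4πDt)) · exp(−(x−vt)²/(4Dt)), with n_e·A the pore (flow) area.
Plume center vt = 1.50 × 80.8 = 121.2 m, so the well at 131 m is 9.8 m downgradient of the peak.
√(4πDt) = 27.24 m, giving peak height M/(n_e·A·√(4πDt)) = 393/(0.20 × 341 × 27.24) = 0.2115 kg/m³.
(x−vt)²/(4Dt) = (9.8)²/(4 × 0.731 × 80.8) = 0.4065; exp(−0.4065) = 0.6660.
C = 0.2115 × 0.6660 = 0.141 kg/m³.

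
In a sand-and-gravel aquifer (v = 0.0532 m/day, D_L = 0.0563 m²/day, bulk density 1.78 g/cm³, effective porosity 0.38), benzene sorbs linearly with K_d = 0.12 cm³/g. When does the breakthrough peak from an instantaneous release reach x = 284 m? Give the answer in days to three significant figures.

8310 days

Retardation factor R = 1 + ρ_b·K_d/n = 1 + 1.78 × 0.12/0.38 = 1.562.
Sorption retards both mechanisms: v_R = v/R = 0.03406 m/day, D_R = D/R = 0.03604 m²/day.
Peak time from v_R²t² + 2D_R t − x² = 0: t = (√(D_R² + v_R²x²) − D_R)/v_R².
√(D_R² + v_R²x²) = √(0.03604² + 0.03406² × 284²) = 9.673; v_R² = 0.001160.
t = (9.673 − 0.03604)/0.001160 = 8310 days.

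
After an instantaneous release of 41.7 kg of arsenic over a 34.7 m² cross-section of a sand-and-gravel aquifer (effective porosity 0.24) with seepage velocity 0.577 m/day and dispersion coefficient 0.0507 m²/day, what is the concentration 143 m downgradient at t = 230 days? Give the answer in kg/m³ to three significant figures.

For an instantaneous plane source, C(x,t) = M/(n_e·A·√(4πDt)) · exp(−(x−vt)²/(4Dt)), with n_e·A the pore (flow) area.
Plume center vt = 0.577 × 230 = 132.71 m, so the well at 143 m is 10.29 m downgradient of the peak.
√(4πDt) = 12.11 m, giving peak height M/(n_e·A·√(4πDt)) = 41.7/(0.24 × 34.7 × 12.11) = 0.4135 kg/m³.
(x−vt)²/(4Dt) = (10.29)²/(4 × 0.0507 × 230) = 2.270; exp(−2.270) = 0.1033.
C = 0.4135 × 0.1033 = 0.0427 kg/m³.

0.0427 kg/m³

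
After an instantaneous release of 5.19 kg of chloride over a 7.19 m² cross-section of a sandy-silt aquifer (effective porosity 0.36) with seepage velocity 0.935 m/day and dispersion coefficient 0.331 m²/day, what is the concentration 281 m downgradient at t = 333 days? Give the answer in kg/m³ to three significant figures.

For an instantaneous plane source, C(x,t) = M/(n_e·A·√(4πDt)) · exp(−(x−vt)²/(4Dt)), with n_e·A the pore (flow) area.
Plume center vt = 0.935 × 333 = 311.355 m, so the well at 281 m is 30.355 m upgradient of the peak.
√(4πDt) = 37.22 m, giving peak height M/(n_e·A·√(4πDt)) = 5.19/(0.36 × 7.19 × 37.22) = 0.05387 kg/m³.
(x−vt)²/(4Dt) = (-30.355)²/(4 × 0.331 × 333) = 2.090; exp(−2.090) = 0.1237.
C = 0.05387 × 0.1237 = 0.00666 kg/m³.

0.00666 kg/m³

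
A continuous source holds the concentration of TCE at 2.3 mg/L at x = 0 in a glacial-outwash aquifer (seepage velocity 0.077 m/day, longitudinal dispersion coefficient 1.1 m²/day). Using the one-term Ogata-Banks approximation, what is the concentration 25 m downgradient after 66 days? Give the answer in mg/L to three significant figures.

For a continuous step input, C/C₀ ≈ ½·erfc((x−vt)/(2√(Dt))).
vt = 0.077 × 66 = 5.082 m and 2√(Dt) = 2√(1.1 × 66) = 17.04 m.
Argument (x−vt)/(2√(Dt)) = (25 − 5.082)/17.04 = 1.169; ½·erfc(1.169) = 0.04914.
C = 2.3 × 0.04914 = 0.113 mg/L.

0.113 mg/L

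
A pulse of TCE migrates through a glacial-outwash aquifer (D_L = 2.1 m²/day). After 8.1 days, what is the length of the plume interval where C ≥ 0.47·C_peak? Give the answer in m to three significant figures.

The plume is Gaussian with σ = √(2Dt) = √(2 × 2.1 × 8.1) = 5.833 m.
C/C_peak = exp(−Δx²/(2σ²)) = 0.47 ⇒ Δx = σ·√(−2 ln 0.47) = 5.833 × 1.229 = 7.169 m.
Width = 2Δx = 14.3 m.

14.3 m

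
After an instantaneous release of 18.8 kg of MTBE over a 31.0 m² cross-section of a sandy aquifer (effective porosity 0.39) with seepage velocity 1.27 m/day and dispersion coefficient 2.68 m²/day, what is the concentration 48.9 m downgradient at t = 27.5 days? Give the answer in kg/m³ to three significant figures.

0.0263 kg/m³

For an instantaneous plane source, C(x,t) = M/(n_e·A·√(4πDt)) · exp(−(x−vt)²/(4Dt)), with n_e·A the pore (flow) area.
Plume center vt = 1.27 × 27.5 = 34.925 m, so the well at 48.9 m is 13.975 m downgradient of the peak.
√(4πDt) = 30.43 m, giving peak height M/(n_e·A·√(4πDt)) = 18.8/(0.39 × 31.0 × 30.43) = 0.05110 kg/m³.
(x−vt)²/(4Dt) = (13.975)²/(4 × 2.68 × 27.5) = 0.6625; exp(−0.6625) = 0.5156.
C = 0.05110 × 0.5156 = 0.0263 kg/m³.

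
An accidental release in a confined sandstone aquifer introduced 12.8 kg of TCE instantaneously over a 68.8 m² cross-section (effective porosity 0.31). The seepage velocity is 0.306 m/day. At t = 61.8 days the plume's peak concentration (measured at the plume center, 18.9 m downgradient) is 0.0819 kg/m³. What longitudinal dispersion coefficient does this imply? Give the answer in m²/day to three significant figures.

0.0691 m²/day

At the plume center C_max = M/(n_e·A·√(4πDt)), so D = M²/(4πt·(n_e·A·C_max)²).
n_e·A·C_max = 0.31 × 68.8 × 0.0819 = 1.747 kg/m.
D = 12.8²/(4π × 61.8 × 1.747²) = 0.0691 m²/day.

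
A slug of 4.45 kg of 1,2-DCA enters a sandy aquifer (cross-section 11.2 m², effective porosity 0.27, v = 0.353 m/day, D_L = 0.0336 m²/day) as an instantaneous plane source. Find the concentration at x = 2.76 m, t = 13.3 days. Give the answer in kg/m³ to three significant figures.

0.0765 kg/m³

For an instantaneous plane source, C(x,t) = M/(n_e·A·√(4πDt)) · exp(−(x−vt)²/(4Dt)), with n_e·A the pore (flow) area.
Plume center vt = 0.353 × 13.3 = 4.6949 m, so the well at 2.76 m is 1.9349 m upgradient of the peak.
√(4πDt) = 2.370 m, giving peak height M/(n_e·A·√(4πDt)) = 4.45/(0.27 × 11.2 × 2.370) = 0.6209 kg/m³.
(x−vt)²/(4Dt) = (-1.9349)²/(4 × 0.0336 × 13.3) = 2.094; exp(−2.094) = 0.1232.
C = 0.6209 × 0.1232 = 0.0765 kg/m³.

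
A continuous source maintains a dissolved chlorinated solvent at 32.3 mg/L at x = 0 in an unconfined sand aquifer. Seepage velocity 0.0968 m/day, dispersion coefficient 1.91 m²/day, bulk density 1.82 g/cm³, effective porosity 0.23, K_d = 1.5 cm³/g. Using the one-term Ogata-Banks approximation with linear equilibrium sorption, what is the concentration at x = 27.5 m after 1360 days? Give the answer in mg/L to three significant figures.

Retardation factor R = 1 + ρ_b·K_d/n = 1 + 1.82 × 1.5/0.23 = 12.87.
Sorption retards both mechanisms: v_R = v/R = 0.007521 m/day, D_R = D/R = 0.1484 m²/day.
v_R·t = 0.007521 × 1360 = 10.22856 m; 2√(D_R t) = 28.41 m; argument = (27.5 − 10.22856)/28.41 = 0.6079.
C = C₀ × ½·erfc(0.6079) = 32.3 × 0.1950 = 6.30 mg/L.

6.30 mg/L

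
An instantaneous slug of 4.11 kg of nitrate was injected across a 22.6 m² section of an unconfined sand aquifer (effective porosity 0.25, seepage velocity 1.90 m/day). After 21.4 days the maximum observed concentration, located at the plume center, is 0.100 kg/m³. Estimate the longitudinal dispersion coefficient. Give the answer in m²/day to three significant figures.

0.197 m²/day

At the plume center C_max = M/(n_e·A·√(4πDt)), so D = M²/(4πt·(n_e·A·C_max)²).
n_e·A·C_max = 0.25 × 22.6 × 0.100 = 0.5650 kg/m.
D = 4.11²/(4π × 21.4 × 0.5650²) = 0.197 m²/day.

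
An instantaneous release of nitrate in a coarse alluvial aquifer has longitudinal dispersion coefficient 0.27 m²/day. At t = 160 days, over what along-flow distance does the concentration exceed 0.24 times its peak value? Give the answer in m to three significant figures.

The plume is Gaussian with σ = √(2Dt) = √(2 × 0.27 × 160) = 9.295 m.
C/C_peak = exp(−Δx²/(2σ²)) = 0.24 ⇒ Δx = σ·√(−2 ln 0.24) = 9.295 × 1.689 = 15.70 m.
Width = 2Δx = 31.4 m.

31.4 m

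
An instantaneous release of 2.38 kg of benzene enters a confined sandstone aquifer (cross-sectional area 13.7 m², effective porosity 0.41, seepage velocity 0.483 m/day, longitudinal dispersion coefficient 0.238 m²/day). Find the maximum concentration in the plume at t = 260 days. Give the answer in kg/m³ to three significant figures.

The peak of an instantaneous 1D plume sits at x = vt; there the Gaussian factor is 1 and C_max = M/(n_e·A·√(4πDt)), where n_e·A is the pore area the mass is dissolved in.
√(4πDt) = √(4π × 0.238 × 260) = 27.89 m, so C_max = 2.38/(0.41 × 13.7 × 27.89) = 0.0152 kg/m³.

0.0152 kg/m³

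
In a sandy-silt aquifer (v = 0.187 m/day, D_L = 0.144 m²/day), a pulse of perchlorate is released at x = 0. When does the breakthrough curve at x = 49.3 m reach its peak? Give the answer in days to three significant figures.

For the 1D instantaneous-source solution, setting ∂C/∂t = 0 at fixed x gives v²t² + 2Dt − x² = 0, so t = (√(D² + v²x²) − D)/v².
√(D² + v²x²) = √(0.144² + 0.187² × 49.3²) = 9.220; v² = 0.034969.
t = (9.220 − 0.144)/0.034969 = 260 days (vs. the pure-advection estimate x/v = 264 d).

260 days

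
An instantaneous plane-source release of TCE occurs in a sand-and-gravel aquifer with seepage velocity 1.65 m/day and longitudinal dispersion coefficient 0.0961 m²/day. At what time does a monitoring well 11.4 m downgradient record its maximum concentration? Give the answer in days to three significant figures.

6.87 days

For the 1D instantaneous-source solution, setting ∂C/∂t = 0 at fixed x gives v²t² + 2Dt − x² = 0, so t = (√(D² + v²x²) − D)/v².
√(D² + v²x²) = √(0.0961² + 1.65² × 11.4²) = 18.81; v² = 2.7225.
t = (18.81 − 0.0961)/2.7225 = 6.87 days (vs. the pure-advection estimate x/v = 6.91 d).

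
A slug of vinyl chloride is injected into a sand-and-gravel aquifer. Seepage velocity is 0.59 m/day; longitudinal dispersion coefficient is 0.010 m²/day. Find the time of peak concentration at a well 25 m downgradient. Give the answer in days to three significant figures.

For the 1D instantaneous-source solution, setting ∂C/∂t = 0 at fixed x gives v²t² + 2Dt − x² = 0, so t = (√(D² + v²x²) − D)/v².
√(D² + v²x²) = √(0.010² + 0.59² × 25²) = 14.75; v² = 0.3481.
t = (14.75 − 0.010)/0.3481 = 42.3 days (vs. the pure-advection estimate x/v = 42.4 d).

42.3 days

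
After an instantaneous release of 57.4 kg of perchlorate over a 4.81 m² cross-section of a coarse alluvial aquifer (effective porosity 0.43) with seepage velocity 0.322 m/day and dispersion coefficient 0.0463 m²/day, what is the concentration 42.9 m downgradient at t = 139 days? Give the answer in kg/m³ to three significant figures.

For an instantaneous plane source, C(x,t) = M/(n_e·A·√(4πDt)) · exp(−(x−vt)²/(4Dt)), with n_e·A the pore (flow) area.
Plume center vt = 0.322 × 139 = 44.758 m, so the well at 42.9 m is 1.858 m upgradient of the peak.
√(4πDt) = 8.993 m, giving peak height M/(n_e·A·√(4πDt)) = 57.4/(0.43 × 4.81 × 8.993) = 3.086 kg/m³.
(x−vt)²/(4Dt) = (-1.858)²/(4 × 0.0463 × 139) = 0.1341; exp(−0.1341) = 0.8745.
C = 3.086 × 0.8745 = 2.70 kg/m³.

2.70 kg/m³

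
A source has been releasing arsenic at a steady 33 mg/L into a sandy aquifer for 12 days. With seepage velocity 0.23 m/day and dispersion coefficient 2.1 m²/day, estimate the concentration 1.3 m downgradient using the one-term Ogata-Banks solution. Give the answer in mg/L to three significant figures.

19.2 mg/L

For a continuous step input, C/C₀ ≈ ½·erfc((x−vt)/(2√(Dt))).
vt = 0.23 × 12 = 2.76 m and 2√(Dt) = 2√(2.1 × 12) = 10.04 m.
Argument (x−vt)/(2√(Dt)) = (1.3 − 2.76)/10.04 = -0.1454; ½·erfc(-0.1454) = 0.5815.
C = 33 × 0.5815 = 19.2 mg/L.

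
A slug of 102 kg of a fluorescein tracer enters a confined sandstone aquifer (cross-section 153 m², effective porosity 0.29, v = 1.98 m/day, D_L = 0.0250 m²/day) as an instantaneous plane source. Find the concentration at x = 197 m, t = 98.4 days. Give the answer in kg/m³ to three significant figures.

0.256 kg/m³

For an instantaneous plane source, C(x,t) = M/(n_e·A·√(4πDt)) · exp(−(x−vt)²/(4Dt)), with n_e·A the pore (flow) area.
Plume center vt = 1.98 × 98.4 = 194.832 m, so the well at 197 m is 2.168 m downgradient of the peak.
√(4πDt) = 5.560 m, giving peak height M/(n_e·A·√(4πDt)) = 102/(0.29 × 153 × 5.560) = 0.4135 kg/m³.
(x−vt)²/(4Dt) = (2.168)²/(4 × 0.0250 × 98.4) = 0.4777; exp(−0.4777) = 0.6202.
C = 0.4135 × 0.6202 = 0.256 kg/m³.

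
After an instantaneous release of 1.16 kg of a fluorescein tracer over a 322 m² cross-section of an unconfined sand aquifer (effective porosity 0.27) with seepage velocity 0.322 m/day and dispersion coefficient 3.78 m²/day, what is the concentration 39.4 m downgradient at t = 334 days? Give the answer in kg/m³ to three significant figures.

4.22e-05 kg/m³

For an instantaneous plane source, C(x,t) = M/(n_e·A·√(4πDt)) · exp(−(x−vt)²/(4Dt)), with n_e·A the pore (flow) area.
Plume center vt = 0.322 × 334 = 107.548 m, so the well at 39.4 m is 68.148 m upgradient of the peak.
√(4πDt) = 126.0 m, giving peak height M/(n_e·A·√(4πDt)) = 1.16/(0.27 × 322 × 126.0) = 0.0001059 kg/m³.
(x−vt)²/(4Dt) = (-68.148)²/(4 × 3.78 × 334) = 0.9196; exp(−0.9196) = 0.3987.
C = 0.0001059 × 0.3987 = 4.22e-05 kg/m³.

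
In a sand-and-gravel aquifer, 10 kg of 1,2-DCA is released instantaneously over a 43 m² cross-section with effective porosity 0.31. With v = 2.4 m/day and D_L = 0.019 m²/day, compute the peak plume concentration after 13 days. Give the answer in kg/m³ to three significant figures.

0.426 kg/m³

The peak of an instantaneous 1D plume sits at x = vt; there the Gaussian factor is 1 and C_max = M/(n_e·A·√(4πDt)), where n_e·A is the pore area the mass is dissolved in.
√(4πDt) = √(4π × 0.019 × 13) = 1.762 m, so C_max = 10/(0.31 × 43 × 1.762) = 0.426 kg/m³.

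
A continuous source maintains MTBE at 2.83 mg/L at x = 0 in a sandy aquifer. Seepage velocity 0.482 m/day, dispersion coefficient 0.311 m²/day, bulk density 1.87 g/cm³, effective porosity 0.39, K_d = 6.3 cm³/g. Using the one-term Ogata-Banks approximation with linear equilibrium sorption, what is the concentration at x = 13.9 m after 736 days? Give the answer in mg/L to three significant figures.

Retardation factor R = 1 + ρ_b·K_d/n = 1 + 1.87 × 6.3/0.39 = 31.21.
Sorption retards both mechanisms: v_R = v/R = 0.01544 m/day, D_R = D/R = 0.009965 m²/day.
v_R·t = 0.01544 × 736 = 11.36384 m; 2√(D_R t) = 5.416 m; argument = (13.9 − 11.36384)/5.416 = 0.4683.
C = C₀ × ½·erfc(0.4683) = 2.83 × 0.2539 = 0.719 mg/L.

0.719 mg/L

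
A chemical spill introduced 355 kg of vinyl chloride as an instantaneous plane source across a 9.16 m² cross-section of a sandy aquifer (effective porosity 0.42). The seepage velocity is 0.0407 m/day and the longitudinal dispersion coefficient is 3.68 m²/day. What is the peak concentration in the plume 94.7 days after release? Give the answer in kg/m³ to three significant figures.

The peak of an instantaneous 1D plume sits at x = vt; there the Gaussian factor is 1 and C_max = M/(n_e·A·√(4πDt)), where n_e·A is the pore area the mass is dissolved in.
√(4πDt) = √(4π × 3.68 × 94.7) = 66.18 m, so C_max = 355/(0.42 × 9.16 × 66.18) = 1.39 kg/m³.

1.39 kg/m³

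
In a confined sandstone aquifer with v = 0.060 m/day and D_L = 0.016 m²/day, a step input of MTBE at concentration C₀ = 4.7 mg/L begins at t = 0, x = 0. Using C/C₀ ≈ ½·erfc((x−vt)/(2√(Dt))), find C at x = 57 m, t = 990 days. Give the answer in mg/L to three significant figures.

For a continuous step input, C/C₀ ≈ ½·erfc((x−vt)/(2√(Dt))).
vt = 0.060 × 990 = 59.4 m and 2√(Dt) = 2√(0.016 × 990) = 7.960 m.
Argument (x−vt)/(2√(Dt)) = (57 − 59.4)/7.960 = -0.3015; ½·erfc(-0.3015) = 0.6651.
C = 4.7 × 0.6651 = 3.13 mg/L.

3.13 mg/L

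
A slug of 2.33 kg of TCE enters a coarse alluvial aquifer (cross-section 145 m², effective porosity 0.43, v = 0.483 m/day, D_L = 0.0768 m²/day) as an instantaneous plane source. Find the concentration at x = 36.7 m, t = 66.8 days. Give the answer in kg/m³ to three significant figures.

0.00178 kg/m³

For an instantaneous plane source, C(x,t) = M/(n_e·A·√(4πDt)) · exp(−(x−vt)²/(4Dt)), with n_e·A the pore (flow) area.
Plume center vt = 0.483 × 66.8 = 32.2644 m, so the well at 36.7 m is 4.4356 m downgradient of the peak.
√(4πDt) = 8.029 m, giving peak height M/(n_e·A·√(4πDt)) = 2.33/(0.43 × 145 × 8.029) = 0.004654 kg/m³.
(x−vt)²/(4Dt) = (4.4356)²/(4 × 0.0768 × 66.8) = 0.9588; exp(−0.9588) = 0.3834.
C = 0.004654 × 0.3834 = 0.00178 kg/m³.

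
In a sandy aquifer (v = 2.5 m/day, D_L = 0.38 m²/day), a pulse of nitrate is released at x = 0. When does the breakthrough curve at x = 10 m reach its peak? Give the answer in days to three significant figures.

For the 1D instantaneous-source solution, setting ∂C/∂t = 0 at fixed x gives v²t² + 2Dt − x² = 0, so t = (√(D² + v²x²) − D)/v².
√(D² + v²x²) = √(0.38² + 2.5² × 10²) = 25.00; v² = 6.25.
t = (25.00 − 0.38)/6.25 = 3.94 days (vs. the pure-advection estimate x/v = 4.00 d).

3.94 days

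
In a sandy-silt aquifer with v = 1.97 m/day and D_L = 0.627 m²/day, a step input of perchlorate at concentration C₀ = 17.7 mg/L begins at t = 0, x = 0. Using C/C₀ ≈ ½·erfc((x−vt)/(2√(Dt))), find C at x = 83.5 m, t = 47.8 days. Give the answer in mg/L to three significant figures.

For a continuous step input, C/C₀ ≈ ½·erfc((x−vt)/(2√(Dt))).
vt = 1.97 × 47.8 = 94.166 m and 2√(Dt) = 2√(0.627 × 47.8) = 10.95 m.
Argument (x−vt)/(2√(Dt)) = (83.5 − 94.166)/10.95 = -0.9741; ½·erfc(-0.9741) = 0.9158.
C = 17.7 × 0.9158 = 16.2 mg/L.

16.2 mg/L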